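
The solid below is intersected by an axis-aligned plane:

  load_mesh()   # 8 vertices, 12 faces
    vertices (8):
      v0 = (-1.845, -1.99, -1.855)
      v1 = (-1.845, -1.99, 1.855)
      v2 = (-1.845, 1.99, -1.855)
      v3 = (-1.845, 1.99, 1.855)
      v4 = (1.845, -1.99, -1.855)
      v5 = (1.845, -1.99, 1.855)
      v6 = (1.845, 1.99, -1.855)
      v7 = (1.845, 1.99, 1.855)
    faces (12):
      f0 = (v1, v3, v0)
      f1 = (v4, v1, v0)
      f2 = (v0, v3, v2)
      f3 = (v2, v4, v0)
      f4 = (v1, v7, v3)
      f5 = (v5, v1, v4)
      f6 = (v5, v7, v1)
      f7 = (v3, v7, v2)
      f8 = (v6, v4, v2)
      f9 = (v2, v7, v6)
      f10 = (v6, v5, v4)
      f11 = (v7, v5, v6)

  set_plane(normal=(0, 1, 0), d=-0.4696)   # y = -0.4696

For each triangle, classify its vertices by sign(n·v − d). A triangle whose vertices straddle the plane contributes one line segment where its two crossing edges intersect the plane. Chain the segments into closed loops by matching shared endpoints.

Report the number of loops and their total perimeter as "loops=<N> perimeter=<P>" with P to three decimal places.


Straddling triangles (8 of 12):
  (v1,v3,v0) [-+-] → (-1.845, -0.4696, 1.855)–(-1.845, -0.4696, -0.437743)  len=2.2927
  (v0,v3,v2) [-++] → (-1.845, -0.4696, -0.437743)–(-1.845, -0.4696, -1.855)  len=1.4173
  (v2,v4,v0) [+--] → (0.435383, -0.4696, -1.855)–(-1.845, -0.4696, -1.855)  len=2.2804
  (v1,v7,v3) [-++] → (-0.435383, -0.4696, 1.855)–(-1.845, -0.4696, 1.855)  len=1.4096
  (v5,v7,v1) [-+-] → (1.845, -0.4696, 1.855)–(-0.435383, -0.4696, 1.855)  len=2.2804
  (v6,v4,v2) [+-+] → (1.845, -0.4696, -1.855)–(0.435383, -0.4696, -1.855)  len=1.4096
  (v6,v5,v4) [+--] → (1.845, -0.4696, 0.437743)–(1.845, -0.4696, -1.855)  len=2.2927
  (v7,v5,v6) [+-+] → (1.845, -0.4696, 1.855)–(1.845, -0.4696, 0.437743)  len=1.4173

Chained into 1 loop(s):
  loop 1: 8 segments, perimeter = 14.8000
Total perimeter = 14.800

loops=1 perimeter=14.800


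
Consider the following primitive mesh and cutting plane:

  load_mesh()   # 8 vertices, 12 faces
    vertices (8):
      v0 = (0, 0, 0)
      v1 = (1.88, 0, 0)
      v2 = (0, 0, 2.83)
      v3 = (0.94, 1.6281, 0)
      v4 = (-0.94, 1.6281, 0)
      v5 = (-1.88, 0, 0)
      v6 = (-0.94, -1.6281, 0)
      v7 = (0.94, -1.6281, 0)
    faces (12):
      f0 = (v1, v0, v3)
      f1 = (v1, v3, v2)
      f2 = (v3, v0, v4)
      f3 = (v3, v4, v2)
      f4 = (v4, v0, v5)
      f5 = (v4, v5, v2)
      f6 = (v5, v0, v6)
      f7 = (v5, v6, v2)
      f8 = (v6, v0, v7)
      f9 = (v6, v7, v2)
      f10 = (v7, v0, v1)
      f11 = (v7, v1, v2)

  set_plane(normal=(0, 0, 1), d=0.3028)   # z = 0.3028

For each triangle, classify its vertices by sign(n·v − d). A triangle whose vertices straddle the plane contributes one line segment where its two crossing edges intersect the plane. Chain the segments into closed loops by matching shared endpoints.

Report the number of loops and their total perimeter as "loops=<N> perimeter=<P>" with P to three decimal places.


Straddling triangles (6 of 12):
  (v1,v3,v2) [--+] → (0.839423, 1.4539, 0.3028)–(1.67885, 0, 0.3028)  len=1.6788
  (v3,v4,v2) [--+] → (-0.839423, 1.4539, 0.3028)–(0.839423, 1.4539, 0.3028)  len=1.6788
  (v4,v5,v2) [--+] → (-1.67885, 0, 0.3028)–(-0.839423, 1.4539, 0.3028)  len=1.6788
  (v5,v6,v2) [--+] → (-0.839423, -1.4539, 0.3028)–(-1.67885, 0, 0.3028)  len=1.6788
  (v6,v7,v2) [--+] → (0.839423, -1.4539, 0.3028)–(-0.839423, -1.4539, 0.3028)  len=1.6788
  (v7,v1,v2) [--+] → (1.67885, 0, 0.3028)–(0.839423, -1.4539, 0.3028)  len=1.6788

Chained into 1 loop(s):
  loop 1: 6 segments, perimeter = 10.0730
Total perimeter = 10.073

loops=1 perimeter=10.073


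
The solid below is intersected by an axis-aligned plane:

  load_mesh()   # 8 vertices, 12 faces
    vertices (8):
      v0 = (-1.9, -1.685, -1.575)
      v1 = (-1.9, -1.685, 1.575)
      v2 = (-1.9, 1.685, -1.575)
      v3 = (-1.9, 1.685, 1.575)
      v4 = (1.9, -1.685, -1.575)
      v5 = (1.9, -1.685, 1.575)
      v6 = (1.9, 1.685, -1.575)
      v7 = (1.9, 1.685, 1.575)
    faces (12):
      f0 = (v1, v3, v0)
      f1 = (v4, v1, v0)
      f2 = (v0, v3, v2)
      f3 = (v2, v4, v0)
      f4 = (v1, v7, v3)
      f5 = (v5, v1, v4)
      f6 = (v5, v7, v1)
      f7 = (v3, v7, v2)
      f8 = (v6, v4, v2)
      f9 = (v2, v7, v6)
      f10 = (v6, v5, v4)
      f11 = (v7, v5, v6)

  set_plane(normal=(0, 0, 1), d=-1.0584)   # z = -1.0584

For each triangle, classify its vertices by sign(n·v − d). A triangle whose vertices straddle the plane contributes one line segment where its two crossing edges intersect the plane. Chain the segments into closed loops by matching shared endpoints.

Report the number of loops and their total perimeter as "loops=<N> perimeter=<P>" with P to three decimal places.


loops=1 perimeter=14.340

Straddling triangles (8 of 12):
  (v1,v3,v0) [++-] → (-1.9, -1.13232, -1.0584)–(-1.9, -1.685, -1.0584)  len=0.5527
  (v4,v1,v0) [-+-] → (1.2768, -1.685, -1.0584)–(-1.9, -1.685, -1.0584)  len=3.1768
  (v0,v3,v2) [-+-] → (-1.9, -1.13232, -1.0584)–(-1.9, 1.685, -1.0584)  len=2.8173
  (v5,v1,v4) [++-] → (1.2768, -1.685, -1.0584)–(1.9, -1.685, -1.0584)  len=0.6232
  (v3,v7,v2) [++-] → (-1.2768, 1.685, -1.0584)–(-1.9, 1.685, -1.0584)  len=0.6232
  (v2,v7,v6) [-+-] → (-1.2768, 1.685, -1.0584)–(1.9, 1.685, -1.0584)  len=3.1768
  (v6,v5,v4) [-+-] → (1.9, 1.13232, -1.0584)–(1.9, -1.685, -1.0584)  len=2.8173
  (v7,v5,v6) [++-] → (1.9, 1.13232, -1.0584)–(1.9, 1.685, -1.0584)  len=0.5527

Chained into 1 loop(s):
  loop 1: 8 segments, perimeter = 14.3400
Total perimeter = 14.340


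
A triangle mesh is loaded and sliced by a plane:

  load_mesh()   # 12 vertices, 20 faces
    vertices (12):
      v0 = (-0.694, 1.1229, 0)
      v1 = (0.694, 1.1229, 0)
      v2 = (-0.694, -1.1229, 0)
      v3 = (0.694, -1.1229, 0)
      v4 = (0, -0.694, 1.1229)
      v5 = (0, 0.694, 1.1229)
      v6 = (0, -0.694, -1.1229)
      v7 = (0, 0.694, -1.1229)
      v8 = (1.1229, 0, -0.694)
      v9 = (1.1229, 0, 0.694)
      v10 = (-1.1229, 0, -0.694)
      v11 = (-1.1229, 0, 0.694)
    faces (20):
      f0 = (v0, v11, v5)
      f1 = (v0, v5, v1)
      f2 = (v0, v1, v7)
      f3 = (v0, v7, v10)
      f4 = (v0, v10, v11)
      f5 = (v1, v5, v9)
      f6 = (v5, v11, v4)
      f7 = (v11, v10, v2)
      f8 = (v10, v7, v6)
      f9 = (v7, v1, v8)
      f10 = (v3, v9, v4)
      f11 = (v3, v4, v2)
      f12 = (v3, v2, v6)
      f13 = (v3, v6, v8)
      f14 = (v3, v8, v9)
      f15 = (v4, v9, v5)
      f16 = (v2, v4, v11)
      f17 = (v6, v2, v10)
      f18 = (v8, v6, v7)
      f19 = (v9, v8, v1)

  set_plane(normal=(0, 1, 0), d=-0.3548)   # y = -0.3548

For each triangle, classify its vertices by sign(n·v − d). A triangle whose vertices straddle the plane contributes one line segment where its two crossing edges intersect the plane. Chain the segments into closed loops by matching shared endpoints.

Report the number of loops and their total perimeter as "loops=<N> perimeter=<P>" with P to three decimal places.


Straddling triangles (10 of 20):
  (v5,v11,v4) [++-] → (-0.54883, -0.3548, 0.91327)–(0, -0.3548, 1.1229)  len=0.5875
  (v11,v10,v2) [++-] → (-0.987382, -0.3548, -0.474718)–(-0.987382, -0.3548, 0.474718)  len=0.9494
  (v10,v7,v6) [++-] → (0, -0.3548, -1.1229)–(-0.54883, -0.3548, -0.91327)  len=0.5875
  (v3,v9,v4) [-+-] → (0.987382, -0.3548, 0.474718)–(0.54883, -0.3548, 0.91327)  len=0.6202
  (v3,v6,v8) [--+] → (0.54883, -0.3548, -0.91327)–(0.987382, -0.3548, -0.474718)  len=0.6202
  (v3,v8,v9) [-++] → (0.987382, -0.3548, -0.474718)–(0.987382, -0.3548, 0.474718)  len=0.9494
  (v4,v9,v5) [-++] → (0.54883, -0.3548, 0.91327)–(0, -0.3548, 1.1229)  len=0.5875
  (v2,v4,v11) [--+] → (-0.54883, -0.3548, 0.91327)–(-0.987382, -0.3548, 0.474718)  len=0.6202
  (v6,v2,v10) [--+] → (-0.987382, -0.3548, -0.474718)–(-0.54883, -0.3548, -0.91327)  len=0.6202
  (v8,v6,v7) [+-+] → (0.54883, -0.3548, -0.91327)–(0, -0.3548, -1.1229)  len=0.5875

Chained into 1 loop(s):
  loop 1: 10 segments, perimeter = 6.7297
Total perimeter = 6.730

loops=1 perimeter=6.730


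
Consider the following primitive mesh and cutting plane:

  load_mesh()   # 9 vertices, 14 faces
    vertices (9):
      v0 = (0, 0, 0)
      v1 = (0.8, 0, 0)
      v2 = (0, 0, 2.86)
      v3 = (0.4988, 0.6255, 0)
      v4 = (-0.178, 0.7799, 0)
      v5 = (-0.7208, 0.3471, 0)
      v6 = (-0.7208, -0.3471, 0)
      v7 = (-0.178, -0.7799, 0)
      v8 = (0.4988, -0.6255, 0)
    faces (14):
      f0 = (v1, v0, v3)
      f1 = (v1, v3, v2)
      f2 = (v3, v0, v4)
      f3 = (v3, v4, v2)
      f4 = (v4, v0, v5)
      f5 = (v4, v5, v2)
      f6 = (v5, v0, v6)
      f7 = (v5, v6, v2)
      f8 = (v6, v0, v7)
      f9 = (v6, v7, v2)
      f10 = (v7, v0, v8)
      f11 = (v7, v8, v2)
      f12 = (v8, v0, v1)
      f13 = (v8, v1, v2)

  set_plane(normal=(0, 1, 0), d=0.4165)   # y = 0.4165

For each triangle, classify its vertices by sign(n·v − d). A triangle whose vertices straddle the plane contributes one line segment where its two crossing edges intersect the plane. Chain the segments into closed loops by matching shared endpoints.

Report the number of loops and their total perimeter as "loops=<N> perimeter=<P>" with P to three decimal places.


Straddling triangles (6 of 14):
  (v1,v0,v3) [--+] → (0.332135, 0.4165, 0)–(0.599441, 0.4165, 0)  len=0.2673
  (v1,v3,v2) [-+-] → (0.599441, 0.4165, 0)–(0.332135, 0.4165, 0.95562)  len=0.9923
  (v3,v0,v4) [+-+] → (0.332135, 0.4165, 0)–(-0.0950596, 0.4165, 0)  len=0.4272
  (v3,v4,v2) [++-] → (-0.0950596, 0.4165, 1.33264)–(0.332135, 0.4165, 0.95562)  len=0.5698
  (v4,v0,v5) [+--] → (-0.0950596, 0.4165, 0)–(-0.633761, 0.4165, 0)  len=0.5387
  (v4,v5,v2) [+--] → (-0.633761, 0.4165, 0)–(-0.0950596, 0.4165, 1.33264)  len=1.4374

Chained into 1 loop(s):
  loop 1: 6 segments, perimeter = 4.2327
Total perimeter = 4.233

loops=1 perimeter=4.233


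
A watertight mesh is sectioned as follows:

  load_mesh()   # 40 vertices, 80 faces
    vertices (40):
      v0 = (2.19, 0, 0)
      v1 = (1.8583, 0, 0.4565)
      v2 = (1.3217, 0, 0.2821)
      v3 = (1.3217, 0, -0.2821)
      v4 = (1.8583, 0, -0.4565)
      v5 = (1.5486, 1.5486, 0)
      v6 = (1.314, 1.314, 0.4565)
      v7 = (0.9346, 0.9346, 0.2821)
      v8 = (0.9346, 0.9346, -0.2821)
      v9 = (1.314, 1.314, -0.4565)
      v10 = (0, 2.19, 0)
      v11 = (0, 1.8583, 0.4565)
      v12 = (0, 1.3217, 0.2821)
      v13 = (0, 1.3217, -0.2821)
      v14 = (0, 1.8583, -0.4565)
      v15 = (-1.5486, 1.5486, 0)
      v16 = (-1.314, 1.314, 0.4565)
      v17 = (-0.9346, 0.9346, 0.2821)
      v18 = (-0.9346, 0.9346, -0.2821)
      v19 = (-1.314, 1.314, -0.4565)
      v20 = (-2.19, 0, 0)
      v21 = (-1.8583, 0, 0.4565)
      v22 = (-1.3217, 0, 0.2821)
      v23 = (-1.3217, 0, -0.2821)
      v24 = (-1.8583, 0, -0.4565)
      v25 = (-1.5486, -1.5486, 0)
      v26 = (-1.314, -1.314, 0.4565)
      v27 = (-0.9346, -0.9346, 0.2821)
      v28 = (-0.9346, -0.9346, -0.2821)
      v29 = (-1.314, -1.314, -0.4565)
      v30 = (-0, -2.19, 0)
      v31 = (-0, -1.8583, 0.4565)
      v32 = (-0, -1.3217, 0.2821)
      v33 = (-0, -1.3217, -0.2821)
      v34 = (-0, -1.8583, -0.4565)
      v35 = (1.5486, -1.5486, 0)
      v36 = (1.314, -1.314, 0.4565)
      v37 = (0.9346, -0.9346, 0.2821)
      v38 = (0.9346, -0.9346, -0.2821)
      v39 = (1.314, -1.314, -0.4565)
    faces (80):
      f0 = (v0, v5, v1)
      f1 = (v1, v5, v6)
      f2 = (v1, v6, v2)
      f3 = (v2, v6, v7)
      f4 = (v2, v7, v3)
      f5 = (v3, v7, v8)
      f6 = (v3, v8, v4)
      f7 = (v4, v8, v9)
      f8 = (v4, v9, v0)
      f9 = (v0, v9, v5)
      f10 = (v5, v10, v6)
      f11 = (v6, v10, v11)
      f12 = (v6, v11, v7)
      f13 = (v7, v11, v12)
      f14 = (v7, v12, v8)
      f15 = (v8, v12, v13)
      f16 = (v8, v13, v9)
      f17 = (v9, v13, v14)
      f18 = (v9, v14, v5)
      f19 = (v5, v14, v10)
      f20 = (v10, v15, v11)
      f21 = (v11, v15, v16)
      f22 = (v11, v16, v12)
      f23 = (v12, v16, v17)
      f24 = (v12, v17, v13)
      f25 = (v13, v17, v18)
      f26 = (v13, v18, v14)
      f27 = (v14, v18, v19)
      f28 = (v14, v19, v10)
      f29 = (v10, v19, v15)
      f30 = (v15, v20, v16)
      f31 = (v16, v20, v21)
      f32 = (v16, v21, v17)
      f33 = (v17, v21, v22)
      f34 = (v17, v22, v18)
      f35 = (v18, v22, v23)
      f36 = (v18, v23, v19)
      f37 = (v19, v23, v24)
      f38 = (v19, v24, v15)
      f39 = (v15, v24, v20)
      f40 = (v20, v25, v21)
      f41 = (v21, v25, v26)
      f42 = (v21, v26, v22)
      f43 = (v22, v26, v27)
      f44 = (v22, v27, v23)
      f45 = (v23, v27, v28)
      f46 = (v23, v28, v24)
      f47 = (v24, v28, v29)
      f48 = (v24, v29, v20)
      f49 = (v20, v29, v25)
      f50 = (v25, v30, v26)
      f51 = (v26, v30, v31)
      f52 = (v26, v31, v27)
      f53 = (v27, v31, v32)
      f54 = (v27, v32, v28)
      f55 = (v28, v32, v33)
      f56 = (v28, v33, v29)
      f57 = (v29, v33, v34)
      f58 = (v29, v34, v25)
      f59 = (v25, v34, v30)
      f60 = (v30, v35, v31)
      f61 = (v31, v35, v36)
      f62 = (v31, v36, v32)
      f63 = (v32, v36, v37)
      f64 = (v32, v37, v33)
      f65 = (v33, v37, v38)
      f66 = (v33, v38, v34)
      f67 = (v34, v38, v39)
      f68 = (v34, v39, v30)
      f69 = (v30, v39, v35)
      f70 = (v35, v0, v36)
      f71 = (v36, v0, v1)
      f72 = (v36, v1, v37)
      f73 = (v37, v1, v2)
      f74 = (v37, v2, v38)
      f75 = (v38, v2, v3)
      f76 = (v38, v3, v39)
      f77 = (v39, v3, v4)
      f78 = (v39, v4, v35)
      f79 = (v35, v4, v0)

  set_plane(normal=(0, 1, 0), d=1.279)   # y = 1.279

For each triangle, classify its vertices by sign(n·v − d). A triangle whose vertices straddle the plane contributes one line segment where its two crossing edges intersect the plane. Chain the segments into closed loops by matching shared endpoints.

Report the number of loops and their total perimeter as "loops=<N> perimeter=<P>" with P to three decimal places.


loops=2 perimeter=8.340

Straddling triangles (24 of 80):
  (v0,v5,v1) [-+-] → (1.66026, 1.279, 0)–(1.60252, 1.279, 0.0794733)  len=0.0982
  (v1,v5,v6) [-++] → (1.60252, 1.279, 0.0794733)–(1.3285, 1.279, 0.4565)  len=0.4661
  (v1,v6,v2) [-+-] → (1.3285, 1.279, 0.4565)–(1.31421, 1.279, 0.451855)  len=0.0150
  (v2,v6,v7) [-+-] → (1.31421, 1.279, 0.451855)–(1.279, 1.279, 0.440411)  len=0.0370
  (v4,v8,v9) [--+] → (1.279, 1.279, -0.440411)–(1.3285, 1.279, -0.4565)  len=0.0520
  (v4,v9,v0) [-+-] → (1.3285, 1.279, -0.4565)–(1.33733, 1.279, -0.444341)  len=0.0150
  (v0,v9,v5) [-++] → (1.33733, 1.279, -0.444341)–(1.66026, 1.279, 0)  len=0.5493
  (v6,v11,v7) [++-] → (0.586136, 1.279, 0.347125)–(1.279, 1.279, 0.440411)  len=0.6991
  (v7,v11,v12) [-++] → (0.586136, 1.279, 0.347125)–(0.103093, 1.279, 0.2821)  len=0.4874
  (v7,v12,v8) [-+-] → (0.103093, 1.279, 0.2821)–(0.103093, 1.279, 0.219865)  len=0.0622
  (v8,v12,v13) [-++] → (0.103093, 1.279, 0.219865)–(0.103093, 1.279, -0.2821)  len=0.5020
  (v8,v13,v9) [-++] → (0.103093, 1.279, -0.2821)–(1.279, 1.279, -0.440411)  len=1.1865
  (v12,v16,v17) [++-] → (-1.279, 1.279, 0.440411)–(-0.103093, 1.279, 0.2821)  len=1.1865
  (v12,v17,v13) [+-+] → (-0.103093, 1.279, 0.2821)–(-0.103093, 1.279, -0.219865)  len=0.5020
  (v13,v17,v18) [+--] → (-0.103093, 1.279, -0.219865)–(-0.103093, 1.279, -0.2821)  len=0.0622
  (v13,v18,v14) [+-+] → (-0.103093, 1.279, -0.2821)–(-0.586136, 1.279, -0.347125)  len=0.4874
  (v14,v18,v19) [+-+] → (-0.586136, 1.279, -0.347125)–(-1.279, 1.279, -0.440411)  len=0.6991
  (v15,v20,v16) [+-+] → (-1.66026, 1.279, 0)–(-1.33733, 1.279, 0.444341)  len=0.5493
  (v16,v20,v21) [+--] → (-1.33733, 1.279, 0.444341)–(-1.3285, 1.279, 0.4565)  len=0.0150
  (v16,v21,v17) [+--] → (-1.3285, 1.279, 0.4565)–(-1.279, 1.279, 0.440411)  len=0.0520
  (v18,v23,v19) [--+] → (-1.31421, 1.279, -0.451855)–(-1.279, 1.279, -0.440411)  len=0.0370
  (v19,v23,v24) [+--] → (-1.31421, 1.279, -0.451855)–(-1.3285, 1.279, -0.4565)  len=0.0150
  (v19,v24,v15) [+-+] → (-1.3285, 1.279, -0.4565)–(-1.60252, 1.279, -0.0794733)  len=0.4661
  (v15,v24,v20) [+--] → (-1.60252, 1.279, -0.0794733)–(-1.66026, 1.279, 0)  len=0.0982

Chained into 2 loop(s):
  loop 1: 12 segments, perimeter = 4.1700
  loop 2: 12 segments, perimeter = 4.1700
Total perimeter = 8.340


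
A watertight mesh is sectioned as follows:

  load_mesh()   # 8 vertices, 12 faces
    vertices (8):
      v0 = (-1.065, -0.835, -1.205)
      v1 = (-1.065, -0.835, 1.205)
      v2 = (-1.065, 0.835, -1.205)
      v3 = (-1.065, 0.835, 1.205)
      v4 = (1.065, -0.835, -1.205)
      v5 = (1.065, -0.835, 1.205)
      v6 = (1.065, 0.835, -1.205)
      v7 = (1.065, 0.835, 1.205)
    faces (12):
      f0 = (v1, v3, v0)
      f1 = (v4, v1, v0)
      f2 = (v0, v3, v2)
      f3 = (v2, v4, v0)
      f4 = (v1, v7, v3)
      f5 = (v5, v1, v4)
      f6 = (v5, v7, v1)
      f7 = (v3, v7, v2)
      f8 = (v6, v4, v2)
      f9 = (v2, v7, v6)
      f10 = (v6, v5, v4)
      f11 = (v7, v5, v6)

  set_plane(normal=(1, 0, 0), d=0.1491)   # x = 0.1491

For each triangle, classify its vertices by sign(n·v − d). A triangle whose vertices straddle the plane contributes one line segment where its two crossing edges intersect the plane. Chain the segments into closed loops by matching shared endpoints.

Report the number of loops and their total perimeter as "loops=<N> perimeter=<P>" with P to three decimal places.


Straddling triangles (8 of 12):
  (v4,v1,v0) [+--] → (0.1491, -0.835, -0.1687)–(0.1491, -0.835, -1.205)  len=1.0363
  (v2,v4,v0) [-+-] → (0.1491, -0.1169, -1.205)–(0.1491, -0.835, -1.205)  len=0.7181
  (v1,v7,v3) [-+-] → (0.1491, 0.1169, 1.205)–(0.1491, 0.835, 1.205)  len=0.7181
  (v5,v1,v4) [+-+] → (0.1491, -0.835, 1.205)–(0.1491, -0.835, -0.1687)  len=1.3737
  (v5,v7,v1) [++-] → (0.1491, 0.1169, 1.205)–(0.1491, -0.835, 1.205)  len=0.9519
  (v3,v7,v2) [-+-] → (0.1491, 0.835, 1.205)–(0.1491, 0.835, 0.1687)  len=1.0363
  (v6,v4,v2) [++-] → (0.1491, -0.1169, -1.205)–(0.1491, 0.835, -1.205)  len=0.9519
  (v2,v7,v6) [-++] → (0.1491, 0.835, 0.1687)–(0.1491, 0.835, -1.205)  len=1.3737

Chained into 1 loop(s):
  loop 1: 8 segments, perimeter = 8.1600
Total perimeter = 8.160

loops=1 perimeter=8.160


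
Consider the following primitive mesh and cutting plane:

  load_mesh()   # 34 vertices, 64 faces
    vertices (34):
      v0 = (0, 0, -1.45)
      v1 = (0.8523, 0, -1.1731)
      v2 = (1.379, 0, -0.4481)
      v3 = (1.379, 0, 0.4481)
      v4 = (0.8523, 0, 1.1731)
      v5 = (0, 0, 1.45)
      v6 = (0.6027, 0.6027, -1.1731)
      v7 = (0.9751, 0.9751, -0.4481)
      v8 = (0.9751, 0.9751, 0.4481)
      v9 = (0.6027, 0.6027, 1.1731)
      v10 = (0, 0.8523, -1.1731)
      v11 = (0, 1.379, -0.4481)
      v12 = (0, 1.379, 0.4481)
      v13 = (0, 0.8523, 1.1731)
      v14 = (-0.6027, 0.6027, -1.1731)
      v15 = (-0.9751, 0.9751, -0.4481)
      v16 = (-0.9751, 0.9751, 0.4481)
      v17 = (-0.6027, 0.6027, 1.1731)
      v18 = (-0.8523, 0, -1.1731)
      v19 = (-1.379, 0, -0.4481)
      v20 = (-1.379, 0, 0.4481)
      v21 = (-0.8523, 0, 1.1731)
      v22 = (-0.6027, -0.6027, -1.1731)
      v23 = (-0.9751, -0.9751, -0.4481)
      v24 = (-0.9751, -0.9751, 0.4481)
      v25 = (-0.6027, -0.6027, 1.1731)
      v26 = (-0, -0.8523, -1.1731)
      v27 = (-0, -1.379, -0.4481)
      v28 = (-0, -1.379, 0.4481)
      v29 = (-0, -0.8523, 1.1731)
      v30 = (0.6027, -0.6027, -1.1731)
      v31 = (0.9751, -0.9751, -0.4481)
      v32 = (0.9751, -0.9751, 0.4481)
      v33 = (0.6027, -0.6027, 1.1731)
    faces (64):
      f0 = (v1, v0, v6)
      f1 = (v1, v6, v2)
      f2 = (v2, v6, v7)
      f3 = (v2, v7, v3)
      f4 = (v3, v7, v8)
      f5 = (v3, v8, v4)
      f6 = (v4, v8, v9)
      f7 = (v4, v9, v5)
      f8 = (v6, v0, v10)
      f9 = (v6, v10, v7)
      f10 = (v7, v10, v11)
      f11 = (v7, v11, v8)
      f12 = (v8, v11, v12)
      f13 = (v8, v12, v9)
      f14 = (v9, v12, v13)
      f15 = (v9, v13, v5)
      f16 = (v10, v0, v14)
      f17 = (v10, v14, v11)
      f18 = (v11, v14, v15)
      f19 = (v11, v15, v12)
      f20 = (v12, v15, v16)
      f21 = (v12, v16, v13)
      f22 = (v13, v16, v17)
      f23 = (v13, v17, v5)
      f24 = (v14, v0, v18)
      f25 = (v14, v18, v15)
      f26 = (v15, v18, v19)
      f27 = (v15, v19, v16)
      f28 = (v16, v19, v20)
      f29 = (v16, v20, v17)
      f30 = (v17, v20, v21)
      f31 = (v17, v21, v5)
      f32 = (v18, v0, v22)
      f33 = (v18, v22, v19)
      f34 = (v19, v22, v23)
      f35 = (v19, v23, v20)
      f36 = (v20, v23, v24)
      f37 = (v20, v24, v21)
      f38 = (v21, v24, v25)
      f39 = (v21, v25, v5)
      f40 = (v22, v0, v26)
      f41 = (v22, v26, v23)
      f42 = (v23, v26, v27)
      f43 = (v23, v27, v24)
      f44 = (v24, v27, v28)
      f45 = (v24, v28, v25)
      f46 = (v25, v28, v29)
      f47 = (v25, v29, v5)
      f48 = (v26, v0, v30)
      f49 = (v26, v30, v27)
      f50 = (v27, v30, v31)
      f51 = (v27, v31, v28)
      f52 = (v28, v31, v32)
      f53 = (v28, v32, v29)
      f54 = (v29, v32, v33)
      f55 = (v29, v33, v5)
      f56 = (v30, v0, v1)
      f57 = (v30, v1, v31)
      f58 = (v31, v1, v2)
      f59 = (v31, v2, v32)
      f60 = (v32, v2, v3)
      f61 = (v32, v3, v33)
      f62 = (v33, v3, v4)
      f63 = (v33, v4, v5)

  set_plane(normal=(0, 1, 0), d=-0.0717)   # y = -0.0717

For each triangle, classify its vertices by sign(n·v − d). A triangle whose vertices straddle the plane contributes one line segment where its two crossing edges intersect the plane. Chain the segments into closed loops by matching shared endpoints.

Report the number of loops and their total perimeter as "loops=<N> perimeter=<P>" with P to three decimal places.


loops=1 perimeter=8.824

Straddling triangles (20 of 64):
  (v18,v0,v22) [++-] → (-0.0717, -0.0717, -1.41706)–(-0.822606, -0.0717, -1.1731)  len=0.7895
  (v18,v22,v19) [+-+] → (-0.822606, -0.0717, -1.1731)–(-1.28665, -0.0717, -0.534349)  len=0.7895
  (v19,v22,v23) [+--] → (-1.28665, -0.0717, -0.534349)–(-1.3493, -0.0717, -0.4481)  len=0.1066
  (v19,v23,v20) [+-+] → (-1.3493, -0.0717, -0.4481)–(-1.3493, -0.0717, 0.382202)  len=0.8303
  (v20,v23,v24) [+--] → (-1.3493, -0.0717, 0.382202)–(-1.3493, -0.0717, 0.4481)  len=0.0659
  (v20,v24,v21) [+-+] → (-1.3493, -0.0717, 0.4481)–(-0.86133, -0.0717, 1.11979)  len=0.8302
  (v21,v24,v25) [+--] → (-0.86133, -0.0717, 1.11979)–(-0.822606, -0.0717, 1.1731)  len=0.0659
  (v21,v25,v5) [+-+] → (-0.822606, -0.0717, 1.1731)–(-0.0717, -0.0717, 1.41706)  len=0.7895
  (v22,v0,v26) [-+-] → (-0.0717, -0.0717, -1.41706)–(0, -0.0717, -1.42671)  len=0.0723
  (v25,v29,v5) [--+] → (0, -0.0717, 1.42671)–(-0.0717, -0.0717, 1.41706)  len=0.0723
  (v26,v0,v30) [-+-] → (0, -0.0717, -1.42671)–(0.0717, -0.0717, -1.41706)  len=0.0723
  (v29,v33,v5) [--+] → (0.0717, -0.0717, 1.41706)–(0, -0.0717, 1.42671)  len=0.0723
  (v30,v0,v1) [-++] → (0.0717, -0.0717, -1.41706)–(0.822606, -0.0717, -1.1731)  len=0.7895
  (v30,v1,v31) [-+-] → (0.822606, -0.0717, -1.1731)–(0.86133, -0.0717, -1.11979)  len=0.0659
  (v31,v1,v2) [-++] → (0.86133, -0.0717, -1.11979)–(1.3493, -0.0717, -0.4481)  len=0.8302
  (v31,v2,v32) [-+-] → (1.3493, -0.0717, -0.4481)–(1.3493, -0.0717, -0.382202)  len=0.0659
  (v32,v2,v3) [-++] → (1.3493, -0.0717, -0.382202)–(1.3493, -0.0717, 0.4481)  len=0.8303
  (v32,v3,v33) [-+-] → (1.3493, -0.0717, 0.4481)–(1.28665, -0.0717, 0.534349)  len=0.1066
  (v33,v3,v4) [-++] → (1.28665, -0.0717, 0.534349)–(0.822606, -0.0717, 1.1731)  len=0.7895
  (v33,v4,v5) [-++] → (0.822606, -0.0717, 1.1731)–(0.0717, -0.0717, 1.41706)  len=0.7895

Chained into 1 loop(s):
  loop 1: 20 segments, perimeter = 8.8244
Total perimeter = 8.824


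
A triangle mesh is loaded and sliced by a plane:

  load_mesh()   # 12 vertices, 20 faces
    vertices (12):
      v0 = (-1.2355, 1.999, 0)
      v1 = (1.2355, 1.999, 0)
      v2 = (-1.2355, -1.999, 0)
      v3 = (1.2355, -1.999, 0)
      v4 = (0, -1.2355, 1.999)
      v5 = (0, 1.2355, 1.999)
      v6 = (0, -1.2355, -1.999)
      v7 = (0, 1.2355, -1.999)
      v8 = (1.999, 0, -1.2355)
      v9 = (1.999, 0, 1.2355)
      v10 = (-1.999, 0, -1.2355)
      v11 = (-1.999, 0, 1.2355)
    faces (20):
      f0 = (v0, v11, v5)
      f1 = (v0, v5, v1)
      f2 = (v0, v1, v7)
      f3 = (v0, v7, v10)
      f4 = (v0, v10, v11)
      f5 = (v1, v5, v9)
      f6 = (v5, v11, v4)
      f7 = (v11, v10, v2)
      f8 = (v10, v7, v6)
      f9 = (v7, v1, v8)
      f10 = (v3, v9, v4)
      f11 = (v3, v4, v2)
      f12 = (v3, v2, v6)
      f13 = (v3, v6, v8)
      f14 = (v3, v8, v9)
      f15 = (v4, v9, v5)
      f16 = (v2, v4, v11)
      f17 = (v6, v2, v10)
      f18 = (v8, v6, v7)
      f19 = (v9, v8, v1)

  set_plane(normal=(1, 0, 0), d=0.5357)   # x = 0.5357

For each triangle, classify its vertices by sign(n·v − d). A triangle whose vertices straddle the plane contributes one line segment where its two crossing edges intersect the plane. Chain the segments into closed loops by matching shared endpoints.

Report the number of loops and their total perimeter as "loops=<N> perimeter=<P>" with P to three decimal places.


Straddling triangles (10 of 20):
  (v0,v5,v1) [--+] → (0.5357, 1.56655, 1.13225)–(0.5357, 1.999, 0)  len=1.2120
  (v0,v1,v7) [-+-] → (0.5357, 1.999, 0)–(0.5357, 1.56655, -1.13225)  len=1.2120
  (v1,v5,v9) [+-+] → (0.5357, 1.56655, 1.13225)–(0.5357, 0.904406, 1.79439)  len=0.9364
  (v7,v1,v8) [-++] → (0.5357, 1.56655, -1.13225)–(0.5357, 0.904406, -1.79439)  len=0.9364
  (v3,v9,v4) [++-] → (0.5357, -0.904406, 1.79439)–(0.5357, -1.56655, 1.13225)  len=0.9364
  (v3,v4,v2) [+--] → (0.5357, -1.56655, 1.13225)–(0.5357, -1.999, 0)  len=1.2120
  (v3,v2,v6) [+--] → (0.5357, -1.999, 0)–(0.5357, -1.56655, -1.13225)  len=1.2120
  (v3,v6,v8) [+-+] → (0.5357, -1.56655, -1.13225)–(0.5357, -0.904406, -1.79439)  len=0.9364
  (v4,v9,v5) [-+-] → (0.5357, -0.904406, 1.79439)–(0.5357, 0.904406, 1.79439)  len=1.8088
  (v8,v6,v7) [+--] → (0.5357, -0.904406, -1.79439)–(0.5357, 0.904406, -1.79439)  len=1.8088

Chained into 1 loop(s):
  loop 1: 10 segments, perimeter = 12.2114
Total perimeter = 12.211

loops=1 perimeter=12.211


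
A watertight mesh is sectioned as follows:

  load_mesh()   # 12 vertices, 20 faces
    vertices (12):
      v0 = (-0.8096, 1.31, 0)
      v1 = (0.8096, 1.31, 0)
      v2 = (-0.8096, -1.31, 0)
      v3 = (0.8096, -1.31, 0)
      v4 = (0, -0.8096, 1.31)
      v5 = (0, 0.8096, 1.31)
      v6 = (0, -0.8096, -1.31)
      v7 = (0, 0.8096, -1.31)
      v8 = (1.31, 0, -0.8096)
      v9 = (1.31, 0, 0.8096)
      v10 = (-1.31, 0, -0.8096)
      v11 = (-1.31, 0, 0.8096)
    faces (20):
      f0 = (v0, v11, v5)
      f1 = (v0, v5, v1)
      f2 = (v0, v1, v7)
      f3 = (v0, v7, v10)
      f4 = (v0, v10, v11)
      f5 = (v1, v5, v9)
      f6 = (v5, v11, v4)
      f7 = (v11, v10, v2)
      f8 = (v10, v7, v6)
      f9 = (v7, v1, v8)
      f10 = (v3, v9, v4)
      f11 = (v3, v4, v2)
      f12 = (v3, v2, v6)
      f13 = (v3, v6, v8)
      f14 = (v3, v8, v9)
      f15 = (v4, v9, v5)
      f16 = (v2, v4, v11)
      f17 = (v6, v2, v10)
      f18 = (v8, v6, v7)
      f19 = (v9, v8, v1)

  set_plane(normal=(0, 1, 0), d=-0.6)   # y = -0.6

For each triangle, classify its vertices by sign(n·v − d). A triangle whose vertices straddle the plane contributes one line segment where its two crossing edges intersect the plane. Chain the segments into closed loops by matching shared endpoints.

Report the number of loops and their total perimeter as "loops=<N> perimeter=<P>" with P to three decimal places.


Straddling triangles (10 of 20):
  (v5,v11,v4) [++-] → (-0.33915, -0.6, 1.18045)–(0, -0.6, 1.31)  len=0.3631
  (v11,v10,v2) [++-] → (-1.08081, -0.6, -0.438791)–(-1.08081, -0.6, 0.438791)  len=0.8776
  (v10,v7,v6) [++-] → (0, -0.6, -1.31)–(-0.33915, -0.6, -1.18045)  len=0.3631
  (v3,v9,v4) [-+-] → (1.08081, -0.6, 0.438791)–(0.33915, -0.6, 1.18045)  len=1.0489
  (v3,v6,v8) [--+] → (0.33915, -0.6, -1.18045)–(1.08081, -0.6, -0.438791)  len=1.0489
  (v3,v8,v9) [-++] → (1.08081, -0.6, -0.438791)–(1.08081, -0.6, 0.438791)  len=0.8776
  (v4,v9,v5) [-++] → (0.33915, -0.6, 1.18045)–(0, -0.6, 1.31)  len=0.3631
  (v2,v4,v11) [--+] → (-0.33915, -0.6, 1.18045)–(-1.08081, -0.6, 0.438791)  len=1.0489
  (v6,v2,v10) [--+] → (-1.08081, -0.6, -0.438791)–(-0.33915, -0.6, -1.18045)  len=1.0489
  (v8,v6,v7) [+-+] → (0.33915, -0.6, -1.18045)–(0, -0.6, -1.31)  len=0.3631

Chained into 1 loop(s):
  loop 1: 10 segments, perimeter = 7.4028
Total perimeter = 7.403

loops=1 perimeter=7.403


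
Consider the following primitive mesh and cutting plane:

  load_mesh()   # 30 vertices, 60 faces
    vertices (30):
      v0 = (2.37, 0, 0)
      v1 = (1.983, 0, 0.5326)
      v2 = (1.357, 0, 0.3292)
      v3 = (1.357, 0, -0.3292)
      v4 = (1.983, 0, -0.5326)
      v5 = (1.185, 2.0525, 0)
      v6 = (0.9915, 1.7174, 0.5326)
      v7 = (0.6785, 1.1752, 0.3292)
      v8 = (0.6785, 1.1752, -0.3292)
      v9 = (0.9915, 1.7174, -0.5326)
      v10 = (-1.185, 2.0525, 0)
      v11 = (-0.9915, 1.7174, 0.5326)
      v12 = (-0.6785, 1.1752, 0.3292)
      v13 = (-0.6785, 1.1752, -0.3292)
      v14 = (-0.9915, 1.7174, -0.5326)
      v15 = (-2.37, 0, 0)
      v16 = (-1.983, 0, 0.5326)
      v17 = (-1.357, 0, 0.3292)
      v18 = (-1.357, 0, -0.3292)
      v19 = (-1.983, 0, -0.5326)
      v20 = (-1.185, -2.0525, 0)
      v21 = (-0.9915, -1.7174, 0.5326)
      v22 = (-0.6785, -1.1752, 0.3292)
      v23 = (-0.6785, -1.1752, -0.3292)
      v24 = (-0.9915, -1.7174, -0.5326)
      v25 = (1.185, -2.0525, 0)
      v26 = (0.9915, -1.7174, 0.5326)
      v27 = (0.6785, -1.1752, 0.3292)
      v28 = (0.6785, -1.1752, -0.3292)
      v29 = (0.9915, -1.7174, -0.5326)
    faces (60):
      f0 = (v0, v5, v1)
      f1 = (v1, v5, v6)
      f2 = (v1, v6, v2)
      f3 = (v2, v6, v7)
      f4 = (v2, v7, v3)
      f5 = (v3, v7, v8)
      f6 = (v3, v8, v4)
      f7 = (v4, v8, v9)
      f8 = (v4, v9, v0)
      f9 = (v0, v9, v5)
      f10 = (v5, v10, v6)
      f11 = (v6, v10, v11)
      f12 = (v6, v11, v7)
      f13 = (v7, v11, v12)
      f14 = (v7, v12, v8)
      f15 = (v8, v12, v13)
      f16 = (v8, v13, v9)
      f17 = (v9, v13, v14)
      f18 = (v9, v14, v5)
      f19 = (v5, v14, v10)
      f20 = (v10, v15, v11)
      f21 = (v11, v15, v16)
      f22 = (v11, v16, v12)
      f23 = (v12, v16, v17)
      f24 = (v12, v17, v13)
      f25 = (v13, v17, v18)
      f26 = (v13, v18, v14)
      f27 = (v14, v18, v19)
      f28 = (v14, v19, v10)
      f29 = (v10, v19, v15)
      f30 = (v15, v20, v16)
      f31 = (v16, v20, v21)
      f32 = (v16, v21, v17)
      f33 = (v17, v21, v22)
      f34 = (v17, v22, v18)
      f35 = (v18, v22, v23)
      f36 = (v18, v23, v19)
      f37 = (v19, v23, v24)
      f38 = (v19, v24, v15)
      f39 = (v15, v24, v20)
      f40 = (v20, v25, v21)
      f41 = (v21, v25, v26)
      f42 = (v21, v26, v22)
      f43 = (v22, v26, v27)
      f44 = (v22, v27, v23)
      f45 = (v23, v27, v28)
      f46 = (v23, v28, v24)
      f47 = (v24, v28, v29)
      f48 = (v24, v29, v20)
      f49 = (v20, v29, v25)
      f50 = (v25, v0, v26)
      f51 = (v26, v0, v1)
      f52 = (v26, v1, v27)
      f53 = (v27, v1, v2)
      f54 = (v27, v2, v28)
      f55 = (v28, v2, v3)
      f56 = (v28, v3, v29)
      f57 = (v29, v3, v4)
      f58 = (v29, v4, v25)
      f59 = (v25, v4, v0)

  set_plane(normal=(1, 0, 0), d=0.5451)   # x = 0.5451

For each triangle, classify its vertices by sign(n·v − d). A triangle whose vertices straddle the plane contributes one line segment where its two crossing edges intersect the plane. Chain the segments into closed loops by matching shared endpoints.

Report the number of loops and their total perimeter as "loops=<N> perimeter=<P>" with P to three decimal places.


loops=2 perimeter=6.150

Straddling triangles (20 of 60):
  (v5,v10,v6) [+-+] → (0.5451, 2.0525, 0)–(0.5451, 1.78613, 0.423364)  len=0.5002
  (v6,v10,v11) [+--] → (0.5451, 1.78613, 0.423364)–(0.5451, 1.7174, 0.5326)  len=0.1291
  (v6,v11,v7) [+-+] → (0.5451, 1.7174, 0.5326)–(0.5451, 1.21851, 0.345448)  len=0.5328
  (v7,v11,v12) [+--] → (0.5451, 1.21851, 0.345448)–(0.5451, 1.1752, 0.3292)  len=0.0463
  (v7,v12,v8) [+-+] → (0.5451, 1.1752, 0.3292)–(0.5451, 1.1752, -0.264476)  len=0.5937
  (v8,v12,v13) [+--] → (0.5451, 1.1752, -0.264476)–(0.5451, 1.1752, -0.3292)  len=0.0647
  (v8,v13,v9) [+-+] → (0.5451, 1.1752, -0.3292)–(0.5451, 1.57247, -0.47823)  len=0.4243
  (v9,v13,v14) [+--] → (0.5451, 1.57247, -0.47823)–(0.5451, 1.7174, -0.5326)  len=0.1548
  (v9,v14,v5) [+-+] → (0.5451, 1.7174, -0.5326)–(0.5451, 1.95398, -0.156587)  len=0.4442
  (v5,v14,v10) [+--] → (0.5451, 1.95398, -0.156587)–(0.5451, 2.0525, 0)  len=0.1850
  (v20,v25,v21) [-+-] → (0.5451, -2.0525, 0)–(0.5451, -1.95398, 0.156587)  len=0.1850
  (v21,v25,v26) [-++] → (0.5451, -1.95398, 0.156587)–(0.5451, -1.7174, 0.5326)  len=0.4442
  (v21,v26,v22) [-+-] → (0.5451, -1.7174, 0.5326)–(0.5451, -1.57247, 0.47823)  len=0.1548
  (v22,v26,v27) [-++] → (0.5451, -1.57247, 0.47823)–(0.5451, -1.1752, 0.3292)  len=0.4243
  (v22,v27,v23) [-+-] → (0.5451, -1.1752, 0.3292)–(0.5451, -1.1752, 0.264476)  len=0.0647
  (v23,v27,v28) [-++] → (0.5451, -1.1752, 0.264476)–(0.5451, -1.1752, -0.3292)  len=0.5937
  (v23,v28,v24) [-+-] → (0.5451, -1.1752, -0.3292)–(0.5451, -1.21851, -0.345448)  len=0.0463
  (v24,v28,v29) [-++] → (0.5451, -1.21851, -0.345448)–(0.5451, -1.7174, -0.5326)  len=0.5328
  (v24,v29,v20) [-+-] → (0.5451, -1.7174, -0.5326)–(0.5451, -1.78613, -0.423364)  len=0.1291
  (v20,v29,v25) [-++] → (0.5451, -1.78613, -0.423364)–(0.5451, -2.0525, 0)  len=0.5002

Chained into 2 loop(s):
  loop 1: 10 segments, perimeter = 3.0751
  loop 2: 10 segments, perimeter = 3.0751
Total perimeter = 6.150


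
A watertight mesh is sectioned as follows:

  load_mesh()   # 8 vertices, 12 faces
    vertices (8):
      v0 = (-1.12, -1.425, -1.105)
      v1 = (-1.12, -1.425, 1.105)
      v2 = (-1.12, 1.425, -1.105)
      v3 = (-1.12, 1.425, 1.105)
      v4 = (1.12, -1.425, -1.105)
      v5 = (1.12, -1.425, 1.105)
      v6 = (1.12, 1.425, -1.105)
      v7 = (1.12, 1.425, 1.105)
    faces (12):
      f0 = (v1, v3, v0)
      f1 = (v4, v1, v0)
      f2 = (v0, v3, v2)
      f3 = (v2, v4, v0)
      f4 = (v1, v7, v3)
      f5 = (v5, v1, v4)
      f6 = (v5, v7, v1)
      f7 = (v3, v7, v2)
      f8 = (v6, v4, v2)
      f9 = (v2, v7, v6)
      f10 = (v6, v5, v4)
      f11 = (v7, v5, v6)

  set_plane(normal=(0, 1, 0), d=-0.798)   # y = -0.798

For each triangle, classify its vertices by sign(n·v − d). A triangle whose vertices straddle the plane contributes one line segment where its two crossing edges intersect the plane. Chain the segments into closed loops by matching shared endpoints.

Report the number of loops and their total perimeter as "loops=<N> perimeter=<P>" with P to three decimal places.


loops=1 perimeter=8.900

Straddling triangles (8 of 12):
  (v1,v3,v0) [-+-] → (-1.12, -0.798, 1.105)–(-1.12, -0.798, -0.6188)  len=1.7238
  (v0,v3,v2) [-++] → (-1.12, -0.798, -0.6188)–(-1.12, -0.798, -1.105)  len=0.4862
  (v2,v4,v0) [+--] → (0.6272, -0.798, -1.105)–(-1.12, -0.798, -1.105)  len=1.7472
  (v1,v7,v3) [-++] → (-0.6272, -0.798, 1.105)–(-1.12, -0.798, 1.105)  len=0.4928
  (v5,v7,v1) [-+-] → (1.12, -0.798, 1.105)–(-0.6272, -0.798, 1.105)  len=1.7472
  (v6,v4,v2) [+-+] → (1.12, -0.798, -1.105)–(0.6272, -0.798, -1.105)  len=0.4928
  (v6,v5,v4) [+--] → (1.12, -0.798, 0.6188)–(1.12, -0.798, -1.105)  len=1.7238
  (v7,v5,v6) [+-+] → (1.12, -0.798, 1.105)–(1.12, -0.798, 0.6188)  len=0.4862

Chained into 1 loop(s):
  loop 1: 8 segments, perimeter = 8.9000
Total perimeter = 8.900


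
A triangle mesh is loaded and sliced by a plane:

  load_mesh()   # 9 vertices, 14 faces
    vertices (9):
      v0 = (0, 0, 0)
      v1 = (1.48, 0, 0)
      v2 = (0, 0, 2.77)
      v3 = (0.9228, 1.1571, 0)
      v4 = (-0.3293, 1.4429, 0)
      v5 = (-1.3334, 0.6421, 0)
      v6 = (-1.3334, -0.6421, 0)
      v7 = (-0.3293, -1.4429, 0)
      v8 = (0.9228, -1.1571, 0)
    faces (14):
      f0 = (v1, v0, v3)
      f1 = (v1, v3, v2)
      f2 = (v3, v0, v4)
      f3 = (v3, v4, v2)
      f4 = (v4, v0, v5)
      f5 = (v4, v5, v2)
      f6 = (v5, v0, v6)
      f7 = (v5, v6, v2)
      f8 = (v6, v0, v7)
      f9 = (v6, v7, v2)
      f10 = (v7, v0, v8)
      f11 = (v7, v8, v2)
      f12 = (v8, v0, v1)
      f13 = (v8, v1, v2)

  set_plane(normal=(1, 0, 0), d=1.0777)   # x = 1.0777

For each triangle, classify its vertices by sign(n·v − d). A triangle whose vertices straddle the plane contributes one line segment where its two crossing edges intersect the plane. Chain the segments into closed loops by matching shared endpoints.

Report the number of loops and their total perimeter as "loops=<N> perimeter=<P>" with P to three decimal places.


Straddling triangles (4 of 14):
  (v1,v0,v3) [+--] → (1.0777, 0, 0)–(1.0777, 0.83543, 0)  len=0.8354
  (v1,v3,v2) [+--] → (1.0777, 0.83543, 0)–(1.0777, 0, 0.752953)  len=1.1247
  (v8,v0,v1) [--+] → (1.0777, 0, 0)–(1.0777, -0.83543, 0)  len=0.8354
  (v8,v1,v2) [-+-] → (1.0777, -0.83543, 0)–(1.0777, 0, 0.752953)  len=1.1247

Chained into 1 loop(s):
  loop 1: 4 segments, perimeter = 3.9202
Total perimeter = 3.920

loops=1 perimeter=3.920


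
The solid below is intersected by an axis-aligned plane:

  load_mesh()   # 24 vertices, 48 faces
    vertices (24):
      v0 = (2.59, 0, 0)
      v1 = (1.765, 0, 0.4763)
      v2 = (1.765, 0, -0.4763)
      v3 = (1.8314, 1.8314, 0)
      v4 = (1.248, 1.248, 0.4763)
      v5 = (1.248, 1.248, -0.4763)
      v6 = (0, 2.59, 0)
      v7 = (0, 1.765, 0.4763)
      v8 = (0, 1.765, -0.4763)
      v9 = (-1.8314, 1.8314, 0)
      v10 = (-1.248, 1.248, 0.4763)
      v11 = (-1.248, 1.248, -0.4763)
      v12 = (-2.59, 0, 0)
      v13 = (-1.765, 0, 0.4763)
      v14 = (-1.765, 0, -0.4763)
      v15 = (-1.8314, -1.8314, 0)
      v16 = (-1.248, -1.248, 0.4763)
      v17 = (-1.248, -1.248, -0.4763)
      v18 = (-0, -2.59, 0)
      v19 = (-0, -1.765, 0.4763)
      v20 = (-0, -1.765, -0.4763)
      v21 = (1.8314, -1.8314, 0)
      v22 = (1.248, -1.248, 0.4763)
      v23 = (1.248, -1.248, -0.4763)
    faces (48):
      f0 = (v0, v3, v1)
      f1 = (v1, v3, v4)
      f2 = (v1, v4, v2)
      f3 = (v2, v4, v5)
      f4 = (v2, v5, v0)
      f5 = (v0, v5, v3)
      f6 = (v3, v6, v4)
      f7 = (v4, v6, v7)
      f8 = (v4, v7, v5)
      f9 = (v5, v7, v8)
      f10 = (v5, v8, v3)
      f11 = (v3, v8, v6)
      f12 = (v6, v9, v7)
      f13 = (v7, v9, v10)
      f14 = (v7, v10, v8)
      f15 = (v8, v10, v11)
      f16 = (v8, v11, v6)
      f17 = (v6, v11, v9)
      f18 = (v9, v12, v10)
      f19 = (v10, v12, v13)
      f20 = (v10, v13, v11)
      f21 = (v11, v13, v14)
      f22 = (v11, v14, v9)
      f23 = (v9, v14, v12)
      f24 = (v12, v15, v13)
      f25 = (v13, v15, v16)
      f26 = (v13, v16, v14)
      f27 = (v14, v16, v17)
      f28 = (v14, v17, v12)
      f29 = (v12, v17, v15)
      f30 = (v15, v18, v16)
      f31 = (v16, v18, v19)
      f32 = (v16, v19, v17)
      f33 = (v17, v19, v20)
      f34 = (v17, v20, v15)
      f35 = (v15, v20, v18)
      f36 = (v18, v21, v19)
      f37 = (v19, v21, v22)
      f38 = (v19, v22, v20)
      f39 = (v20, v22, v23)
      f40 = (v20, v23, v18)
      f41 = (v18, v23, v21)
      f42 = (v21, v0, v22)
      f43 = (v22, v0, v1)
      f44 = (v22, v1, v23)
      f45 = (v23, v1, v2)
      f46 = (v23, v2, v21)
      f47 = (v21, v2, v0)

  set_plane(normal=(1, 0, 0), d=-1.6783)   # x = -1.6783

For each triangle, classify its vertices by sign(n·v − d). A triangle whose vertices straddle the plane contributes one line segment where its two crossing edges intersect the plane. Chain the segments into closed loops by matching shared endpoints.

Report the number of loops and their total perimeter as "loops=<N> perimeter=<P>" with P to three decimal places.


loops=2 perimeter=8.947

Straddling triangles (16 of 48):
  (v6,v9,v7) [+-+] → (-1.6783, 1.89482, 0)–(-1.6783, 1.82585, 0.0398174)  len=0.0796
  (v7,v9,v10) [+-+] → (-1.6783, 1.82585, 0.0398174)–(-1.6783, 1.6783, 0.124994)  len=0.1704
  (v6,v11,v9) [++-] → (-1.6783, 1.6783, -0.124994)–(-1.6783, 1.89482, 0)  len=0.2500
  (v9,v12,v10) [--+] → (-1.6783, 0.84784, 0.323579)–(-1.6783, 1.6783, 0.124994)  len=0.8539
  (v10,v12,v13) [+--] → (-1.6783, 0.84784, 0.323579)–(-1.6783, 0.209287, 0.4763)  len=0.6566
  (v10,v13,v11) [+-+] → (-1.6783, 0.209287, 0.4763)–(-1.6783, 0.209287, 0.316551)  len=0.1597
  (v11,v13,v14) [+--] → (-1.6783, 0.209287, 0.316551)–(-1.6783, 0.209287, -0.4763)  len=0.7929
  (v11,v14,v9) [+--] → (-1.6783, 0.209287, -0.4763)–(-1.6783, 1.6783, -0.124994)  len=1.5104
  (v13,v15,v16) [--+] → (-1.6783, -1.6783, 0.124994)–(-1.6783, -0.209287, 0.4763)  len=1.5104
  (v13,v16,v14) [-+-] → (-1.6783, -0.209287, 0.4763)–(-1.6783, -0.209287, -0.316551)  len=0.7929
  (v14,v16,v17) [-++] → (-1.6783, -0.209287, -0.316551)–(-1.6783, -0.209287, -0.4763)  len=0.1597
  (v14,v17,v12) [-+-] → (-1.6783, -0.209287, -0.4763)–(-1.6783, -0.84784, -0.323579)  len=0.6566
  (v12,v17,v15) [-+-] → (-1.6783, -0.84784, -0.323579)–(-1.6783, -1.6783, -0.124994)  len=0.8539
  (v15,v18,v16) [-++] → (-1.6783, -1.89482, 0)–(-1.6783, -1.6783, 0.124994)  len=0.2500
  (v17,v20,v15) [++-] → (-1.6783, -1.82585, -0.0398174)–(-1.6783, -1.6783, -0.124994)  len=0.1704
  (v15,v20,v18) [-++] → (-1.6783, -1.82585, -0.0398174)–(-1.6783, -1.89482, 0)  len=0.0796

Chained into 2 loop(s):
  loop 1: 8 segments, perimeter = 4.4735
  loop 2: 8 segments, perimeter = 4.4735
Total perimeter = 8.947
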